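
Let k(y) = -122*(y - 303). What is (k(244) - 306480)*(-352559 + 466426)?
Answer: -34078343494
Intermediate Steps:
k(y) = 36966 - 122*y (k(y) = -122*(-303 + y) = 36966 - 122*y)
(k(244) - 306480)*(-352559 + 466426) = ((36966 - 122*244) - 306480)*(-352559 + 466426) = ((36966 - 29768) - 306480)*113867 = (7198 - 306480)*113867 = -299282*113867 = -34078343494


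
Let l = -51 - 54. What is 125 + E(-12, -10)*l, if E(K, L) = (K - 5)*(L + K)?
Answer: -39145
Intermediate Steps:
E(K, L) = (-5 + K)*(K + L)
l = -105
125 + E(-12, -10)*l = 125 + ((-12)² - 5*(-12) - 5*(-10) - 12*(-10))*(-105) = 125 + (144 + 60 + 50 + 120)*(-105) = 125 + 374*(-105) = 125 - 39270 = -39145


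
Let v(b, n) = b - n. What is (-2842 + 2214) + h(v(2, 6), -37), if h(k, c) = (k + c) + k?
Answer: -673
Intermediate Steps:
h(k, c) = c + 2*k (h(k, c) = (c + k) + k = c + 2*k)
(-2842 + 2214) + h(v(2, 6), -37) = (-2842 + 2214) + (-37 + 2*(2 - 1*6)) = -628 + (-37 + 2*(2 - 6)) = -628 + (-37 + 2*(-4)) = -628 + (-37 - 8) = -628 - 45 = -673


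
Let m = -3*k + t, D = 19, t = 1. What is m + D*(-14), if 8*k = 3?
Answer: -2129/8 ≈ -266.13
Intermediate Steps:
k = 3/8 (k = (⅛)*3 = 3/8 ≈ 0.37500)
m = -⅛ (m = -3*3/8 + 1 = -9/8 + 1 = -⅛ ≈ -0.12500)
m + D*(-14) = -⅛ + 19*(-14) = -⅛ - 266 = -2129/8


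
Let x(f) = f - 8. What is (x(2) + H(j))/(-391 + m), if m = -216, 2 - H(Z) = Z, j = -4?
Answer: 0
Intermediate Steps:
x(f) = -8 + f
H(Z) = 2 - Z
(x(2) + H(j))/(-391 + m) = ((-8 + 2) + (2 - 1*(-4)))/(-391 - 216) = (-6 + (2 + 4))/(-607) = (-6 + 6)*(-1/607) = 0*(-1/607) = 0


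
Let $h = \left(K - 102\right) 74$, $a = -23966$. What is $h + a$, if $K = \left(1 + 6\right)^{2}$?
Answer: $-27888$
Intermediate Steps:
$K = 49$ ($K = 7^{2} = 49$)
$h = -3922$ ($h = \left(49 - 102\right) 74 = \left(-53\right) 74 = -3922$)
$h + a = -3922 - 23966 = -27888$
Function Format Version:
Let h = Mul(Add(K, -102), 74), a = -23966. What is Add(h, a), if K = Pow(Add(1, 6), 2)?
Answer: -27888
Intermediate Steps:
K = 49 (K = Pow(7, 2) = 49)
h = -3922 (h = Mul(Add(49, -102), 74) = Mul(-53, 74) = -3922)
Add(h, a) = Add(-3922, -23966) = -27888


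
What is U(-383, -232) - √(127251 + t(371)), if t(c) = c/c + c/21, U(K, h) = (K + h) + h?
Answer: -847 - √1145427/3 ≈ -1203.7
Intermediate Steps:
U(K, h) = K + 2*h
t(c) = 1 + c/21 (t(c) = 1 + c*(1/21) = 1 + c/21)
U(-383, -232) - √(127251 + t(371)) = (-383 + 2*(-232)) - √(127251 + (1 + (1/21)*371)) = (-383 - 464) - √(127251 + (1 + 53/3)) = -847 - √(127251 + 56/3) = -847 - √(381809/3) = -847 - √1145427/3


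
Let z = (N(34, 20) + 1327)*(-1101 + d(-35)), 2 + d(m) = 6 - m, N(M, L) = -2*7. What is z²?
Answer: 1944368092836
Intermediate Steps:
N(M, L) = -14
d(m) = 4 - m (d(m) = -2 + (6 - m) = 4 - m)
z = -1394406 (z = (-14 + 1327)*(-1101 + (4 - 1*(-35))) = 1313*(-1101 + (4 + 35)) = 1313*(-1101 + 39) = 1313*(-1062) = -1394406)
z² = (-1394406)² = 1944368092836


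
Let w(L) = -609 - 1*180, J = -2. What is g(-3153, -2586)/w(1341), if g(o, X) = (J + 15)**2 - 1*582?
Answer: 413/789 ≈ 0.52345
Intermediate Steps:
g(o, X) = -413 (g(o, X) = (-2 + 15)**2 - 1*582 = 13**2 - 582 = 169 - 582 = -413)
w(L) = -789 (w(L) = -609 - 180 = -789)
g(-3153, -2586)/w(1341) = -413/(-789) = -413*(-1/789) = 413/789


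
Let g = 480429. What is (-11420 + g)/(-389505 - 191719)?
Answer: -469009/581224 ≈ -0.80693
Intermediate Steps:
(-11420 + g)/(-389505 - 191719) = (-11420 + 480429)/(-389505 - 191719) = 469009/(-581224) = 469009*(-1/581224) = -469009/581224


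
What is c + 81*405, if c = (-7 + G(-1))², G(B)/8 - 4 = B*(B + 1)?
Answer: 33430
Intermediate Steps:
G(B) = 32 + 8*B*(1 + B) (G(B) = 32 + 8*(B*(B + 1)) = 32 + 8*(B*(1 + B)) = 32 + 8*B*(1 + B))
c = 625 (c = (-7 + (32 + 8*(-1) + 8*(-1)²))² = (-7 + (32 - 8 + 8*1))² = (-7 + (32 - 8 + 8))² = (-7 + 32)² = 25² = 625)
c + 81*405 = 625 + 81*405 = 625 + 32805 = 33430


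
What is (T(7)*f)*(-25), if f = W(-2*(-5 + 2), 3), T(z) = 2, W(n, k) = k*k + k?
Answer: -600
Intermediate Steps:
W(n, k) = k + k**2 (W(n, k) = k**2 + k = k + k**2)
f = 12 (f = 3*(1 + 3) = 3*4 = 12)
(T(7)*f)*(-25) = (2*12)*(-25) = 24*(-25) = -600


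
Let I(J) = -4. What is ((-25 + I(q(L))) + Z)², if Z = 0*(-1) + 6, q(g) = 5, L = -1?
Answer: 529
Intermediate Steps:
Z = 6 (Z = 0 + 6 = 6)
((-25 + I(q(L))) + Z)² = ((-25 - 4) + 6)² = (-29 + 6)² = (-23)² = 529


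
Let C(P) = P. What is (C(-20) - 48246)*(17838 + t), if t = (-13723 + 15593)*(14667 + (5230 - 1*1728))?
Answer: -1640748032888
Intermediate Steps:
t = 33976030 (t = 1870*(14667 + (5230 - 1728)) = 1870*(14667 + 3502) = 1870*18169 = 33976030)
(C(-20) - 48246)*(17838 + t) = (-20 - 48246)*(17838 + 33976030) = -48266*33993868 = -1640748032888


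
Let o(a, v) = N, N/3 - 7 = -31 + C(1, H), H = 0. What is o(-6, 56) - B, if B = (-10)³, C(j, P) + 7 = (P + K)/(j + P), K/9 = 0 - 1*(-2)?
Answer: 961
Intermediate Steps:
K = 18 (K = 9*(0 - 1*(-2)) = 9*(0 + 2) = 9*2 = 18)
C(j, P) = -7 + (18 + P)/(P + j) (C(j, P) = -7 + (P + 18)/(j + P) = -7 + (18 + P)/(P + j))
N = -39 (N = 21 + 3*(-31 + (18 - 7*1 - 6*0)/(0 + 1)) = 21 + 3*(-31 + (18 - 7 + 0)/1) = 21 + 3*(-31 + 1*11) = 21 + 3*(-31 + 11) = 21 + 3*(-20) = 21 - 60 = -39)
o(a, v) = -39
B = -1000
o(-6, 56) - B = -39 - 1*(-1000) = -39 + 1000 = 961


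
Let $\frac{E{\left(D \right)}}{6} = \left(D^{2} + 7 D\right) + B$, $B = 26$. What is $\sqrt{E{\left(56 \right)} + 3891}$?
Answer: $41 \sqrt{15} \approx 158.79$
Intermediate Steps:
$E{\left(D \right)} = 156 + 6 D^{2} + 42 D$ ($E{\left(D \right)} = 6 \left(\left(D^{2} + 7 D\right) + 26\right) = 6 \left(26 + D^{2} + 7 D\right) = 156 + 6 D^{2} + 42 D$)
$\sqrt{E{\left(56 \right)} + 3891} = \sqrt{\left(156 + 6 \cdot 56^{2} + 42 \cdot 56\right) + 3891} = \sqrt{\left(156 + 6 \cdot 3136 + 2352\right) + 3891} = \sqrt{\left(156 + 18816 + 2352\right) + 3891} = \sqrt{21324 + 3891} = \sqrt{25215} = 41 \sqrt{15}$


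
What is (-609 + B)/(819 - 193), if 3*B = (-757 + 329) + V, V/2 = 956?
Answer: -343/1878 ≈ -0.18264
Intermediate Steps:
V = 1912 (V = 2*956 = 1912)
B = 1484/3 (B = ((-757 + 329) + 1912)/3 = (-428 + 1912)/3 = (1/3)*1484 = 1484/3 ≈ 494.67)
(-609 + B)/(819 - 193) = (-609 + 1484/3)/(819 - 193) = -343/3/626 = -343/3*1/626 = -343/1878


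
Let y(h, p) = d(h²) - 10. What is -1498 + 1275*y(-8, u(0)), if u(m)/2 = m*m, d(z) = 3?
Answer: -10423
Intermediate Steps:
u(m) = 2*m² (u(m) = 2*(m*m) = 2*m²)
y(h, p) = -7 (y(h, p) = 3 - 10 = -7)
-1498 + 1275*y(-8, u(0)) = -1498 + 1275*(-7) = -1498 - 8925 = -10423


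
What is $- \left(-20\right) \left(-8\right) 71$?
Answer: $-11360$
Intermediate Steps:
$- \left(-20\right) \left(-8\right) 71 = - 160 \cdot 71 = \left(-1\right) 11360 = -11360$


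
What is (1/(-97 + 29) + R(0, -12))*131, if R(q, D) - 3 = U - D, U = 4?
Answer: 169121/68 ≈ 2487.1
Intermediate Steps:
R(q, D) = 7 - D (R(q, D) = 3 + (4 - D) = 7 - D)
(1/(-97 + 29) + R(0, -12))*131 = (1/(-97 + 29) + (7 - 1*(-12)))*131 = (1/(-68) + (7 + 12))*131 = (-1/68 + 19)*131 = (1291/68)*131 = 169121/68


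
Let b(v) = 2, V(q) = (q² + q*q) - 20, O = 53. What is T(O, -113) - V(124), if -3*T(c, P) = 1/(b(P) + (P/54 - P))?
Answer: -187373022/6097 ≈ -30732.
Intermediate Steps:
V(q) = -20 + 2*q² (V(q) = (q² + q²) - 20 = 2*q² - 20 = -20 + 2*q²)
T(c, P) = -1/(3*(2 - 53*P/54)) (T(c, P) = -1/(3*(2 + (P/54 - P))) = -1/(3*(2 - 53*P/54)))
T(O, -113) - V(124) = 18/(-108 + 53*(-113)) - (-20 + 2*124²) = 18/(-108 - 5989) - (-20 + 2*15376) = 18/(-6097) - (-20 + 30752) = 18*(-1/6097) - 1*30732 = -18/6097 - 30732 = -187373022/6097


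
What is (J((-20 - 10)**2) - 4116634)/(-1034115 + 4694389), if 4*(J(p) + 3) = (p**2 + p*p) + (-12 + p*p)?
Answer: -1754570/1830137 ≈ -0.95871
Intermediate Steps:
J(p) = -6 + 3*p**2/4 (J(p) = -3 + ((p**2 + p*p) + (-12 + p*p))/4 = -3 + ((p**2 + p**2) + (-12 + p**2))/4 = -3 + (2*p**2 + (-12 + p**2))/4 = -3 + (-12 + 3*p**2)/4 = -3 + (-3 + 3*p**2/4) = -6 + 3*p**2/4)
(J((-20 - 10)**2) - 4116634)/(-1034115 + 4694389) = ((-6 + 3*((-20 - 10)**2)**2/4) - 4116634)/(-1034115 + 4694389) = ((-6 + 3*((-30)**2)**2/4) - 4116634)/3660274 = ((-6 + (3/4)*900**2) - 4116634)*(1/3660274) = ((-6 + (3/4)*810000) - 4116634)*(1/3660274) = ((-6 + 607500) - 4116634)*(1/3660274) = (607494 - 4116634)*(1/3660274) = -3509140*1/3660274 = -1754570/1830137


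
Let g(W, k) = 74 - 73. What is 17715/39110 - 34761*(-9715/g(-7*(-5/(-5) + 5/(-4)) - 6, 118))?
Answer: 2641513769073/7822 ≈ 3.3770e+8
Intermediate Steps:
g(W, k) = 1
17715/39110 - 34761*(-9715/g(-7*(-5/(-5) + 5/(-4)) - 6, 118)) = 17715/39110 - 34761/(1/(-9715)) = 17715*(1/39110) - 34761/(1*(-1/9715)) = 3543/7822 - 34761/(-1/9715) = 3543/7822 - 34761*(-9715) = 3543/7822 + 337703115 = 2641513769073/7822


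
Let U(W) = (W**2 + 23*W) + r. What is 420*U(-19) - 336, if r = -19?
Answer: -40236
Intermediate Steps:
U(W) = -19 + W**2 + 23*W (U(W) = (W**2 + 23*W) - 19 = -19 + W**2 + 23*W)
420*U(-19) - 336 = 420*(-19 + (-19)**2 + 23*(-19)) - 336 = 420*(-19 + 361 - 437) - 336 = 420*(-95) - 336 = -39900 - 336 = -40236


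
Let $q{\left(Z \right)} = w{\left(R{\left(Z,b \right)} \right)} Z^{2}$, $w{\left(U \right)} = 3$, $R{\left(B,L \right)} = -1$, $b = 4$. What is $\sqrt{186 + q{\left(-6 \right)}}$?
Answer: $7 \sqrt{6} \approx 17.146$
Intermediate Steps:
$q{\left(Z \right)} = 3 Z^{2}$
$\sqrt{186 + q{\left(-6 \right)}} = \sqrt{186 + 3 \left(-6\right)^{2}} = \sqrt{186 + 3 \cdot 36} = \sqrt{186 + 108} = \sqrt{294} = 7 \sqrt{6}$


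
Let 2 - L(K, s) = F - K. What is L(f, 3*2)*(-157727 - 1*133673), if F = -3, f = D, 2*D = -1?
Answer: -1311300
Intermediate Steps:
D = -½ (D = (½)*(-1) = -½ ≈ -0.50000)
f = -½ ≈ -0.50000
L(K, s) = 5 + K (L(K, s) = 2 - (-3 - K) = 2 + (3 + K) = 5 + K)
L(f, 3*2)*(-157727 - 1*133673) = (5 - ½)*(-157727 - 1*133673) = 9*(-157727 - 133673)/2 = (9/2)*(-291400) = -1311300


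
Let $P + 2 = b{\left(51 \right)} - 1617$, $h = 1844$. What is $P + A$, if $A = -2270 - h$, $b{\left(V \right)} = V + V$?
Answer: $-5631$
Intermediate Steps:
$b{\left(V \right)} = 2 V$
$A = -4114$ ($A = -2270 - 1844 = -4114$)
$P = -1517$ ($P = -2 + \left(2 \cdot 51 - 1617\right) = -2 + \left(102 - 1617\right) = -2 - 1515 = -1517$)
$P + A = -1517 - 4114 = -5631$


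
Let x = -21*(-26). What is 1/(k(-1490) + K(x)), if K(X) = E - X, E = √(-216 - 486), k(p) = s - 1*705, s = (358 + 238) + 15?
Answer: -320/205151 - 3*I*√78/410302 ≈ -0.0015598 - 6.4575e-5*I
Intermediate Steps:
s = 611 (s = 596 + 15 = 611)
k(p) = -94 (k(p) = 611 - 1*705 = 611 - 705 = -94)
E = 3*I*√78 (E = √(-702) = 3*I*√78 ≈ 26.495*I)
x = 546
K(X) = -X + 3*I*√78 (K(X) = 3*I*√78 - X = -X + 3*I*√78)
1/(k(-1490) + K(x)) = 1/(-94 + (-1*546 + 3*I*√78)) = 1/(-94 + (-546 + 3*I*√78)) = 1/(-640 + 3*I*√78)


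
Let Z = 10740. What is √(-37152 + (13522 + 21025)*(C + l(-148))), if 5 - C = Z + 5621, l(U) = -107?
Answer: I*√568784413 ≈ 23849.0*I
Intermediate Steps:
C = -16356 (C = 5 - (10740 + 5621) = 5 - 1*16361 = 5 - 16361 = -16356)
√(-37152 + (13522 + 21025)*(C + l(-148))) = √(-37152 + (13522 + 21025)*(-16356 - 107)) = √(-37152 + 34547*(-16463)) = √(-37152 - 568747261) = √(-568784413) = I*√568784413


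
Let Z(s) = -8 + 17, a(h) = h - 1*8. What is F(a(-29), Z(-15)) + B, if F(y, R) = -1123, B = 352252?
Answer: 351129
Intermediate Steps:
a(h) = -8 + h (a(h) = h - 8 = -8 + h)
Z(s) = 9
F(a(-29), Z(-15)) + B = -1123 + 352252 = 351129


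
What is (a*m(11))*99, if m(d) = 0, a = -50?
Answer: 0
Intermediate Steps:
(a*m(11))*99 = -50*0*99 = 0*99 = 0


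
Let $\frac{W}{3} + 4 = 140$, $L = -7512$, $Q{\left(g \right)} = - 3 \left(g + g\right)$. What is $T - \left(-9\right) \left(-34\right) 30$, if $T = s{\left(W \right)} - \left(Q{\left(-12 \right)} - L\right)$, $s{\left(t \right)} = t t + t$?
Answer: $150108$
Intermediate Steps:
$Q{\left(g \right)} = - 6 g$ ($Q{\left(g \right)} = - 3 \cdot 2 g = - 6 g$)
$W = 408$ ($W = -12 + 3 \cdot 140 = -12 + 420 = 408$)
$s{\left(t \right)} = t + t^{2}$ ($s{\left(t \right)} = t^{2} + t = t + t^{2}$)
$T = 159288$ ($T = 408 \left(1 + 408\right) - \left(\left(-6\right) \left(-12\right) - -7512\right) = 408 \cdot 409 - \left(72 + 7512\right) = 166872 - 7584 = 159288$)
$T - \left(-9\right) \left(-34\right) 30 = 159288 - \left(-9\right) \left(-34\right) 30 = 159288 - 306 \cdot 30 = 159288 - 9180 = 150108$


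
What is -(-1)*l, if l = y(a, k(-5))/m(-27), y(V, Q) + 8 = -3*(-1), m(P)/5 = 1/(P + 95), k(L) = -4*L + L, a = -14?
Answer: -68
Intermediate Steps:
k(L) = -3*L
m(P) = 5/(95 + P) (m(P) = 5/(P + 95) = 5/(95 + P))
y(V, Q) = -5 (y(V, Q) = -8 - 3*(-1) = -8 + 3 = -5)
l = -68 (l = -5/(5/(95 - 27)) = -5/(5/68) = -5/(5*(1/68)) = -5/5/68 = -5*68/5 = -68)
-(-1)*l = -(-1)*(-68) = -1*68 = -68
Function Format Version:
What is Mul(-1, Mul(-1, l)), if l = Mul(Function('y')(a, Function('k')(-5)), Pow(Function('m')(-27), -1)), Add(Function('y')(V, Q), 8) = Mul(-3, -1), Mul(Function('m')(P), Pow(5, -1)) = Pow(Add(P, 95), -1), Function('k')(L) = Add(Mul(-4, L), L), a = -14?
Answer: -68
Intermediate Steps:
Function('k')(L) = Mul(-3, L)
Function('m')(P) = Mul(5, Pow(Add(95, P), -1)) (Function('m')(P) = Mul(5, Pow(Add(P, 95), -1)) = Mul(5, Pow(Add(95, P), -1)))
Function('y')(V, Q) = -5 (Function('y')(V, Q) = Add(-8, Mul(-3, -1)) = Add(-8, 3) = -5)
l = -68 (l = Mul(-5, Pow(Mul(5, Pow(Add(95, -27), -1)), -1)) = Mul(-5, Pow(Mul(5, Pow(68, -1)), -1)) = Mul(-5, Pow(Mul(5, Rational(1, 68)), -1)) = Mul(-5, Pow(Rational(5, 68), -1)) = Mul(-5, Rational(68, 5)) = -68)
Mul(-1, Mul(-1, l)) = Mul(-1, Mul(-1, -68)) = Mul(-1, 68) = -68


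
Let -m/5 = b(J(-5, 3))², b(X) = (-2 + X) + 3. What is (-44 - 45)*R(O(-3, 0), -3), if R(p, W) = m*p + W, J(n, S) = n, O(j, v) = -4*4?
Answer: -113653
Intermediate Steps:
O(j, v) = -16
b(X) = 1 + X
m = -80 (m = -5*(1 - 5)² = -5*(-4)² = -5*16 = -80)
R(p, W) = W - 80*p (R(p, W) = -80*p + W = W - 80*p)
(-44 - 45)*R(O(-3, 0), -3) = (-44 - 45)*(-3 - 80*(-16)) = -89*(-3 + 1280) = -89*1277 = -113653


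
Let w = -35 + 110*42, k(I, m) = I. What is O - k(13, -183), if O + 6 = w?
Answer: 4566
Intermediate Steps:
w = 4585 (w = -35 + 4620 = 4585)
O = 4579 (O = -6 + 4585 = 4579)
O - k(13, -183) = 4579 - 1*13 = 4579 - 13 = 4566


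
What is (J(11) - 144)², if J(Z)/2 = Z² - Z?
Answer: 5776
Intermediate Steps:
J(Z) = -2*Z + 2*Z² (J(Z) = 2*(Z² - Z) = -2*Z + 2*Z²)
(J(11) - 144)² = (2*11*(-1 + 11) - 144)² = (2*11*10 - 144)² = (220 - 144)² = 76² = 5776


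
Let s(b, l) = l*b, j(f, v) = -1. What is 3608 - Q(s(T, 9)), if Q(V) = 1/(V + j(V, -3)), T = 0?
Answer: 3609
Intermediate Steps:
s(b, l) = b*l
Q(V) = 1/(-1 + V) (Q(V) = 1/(V - 1) = 1/(-1 + V))
3608 - Q(s(T, 9)) = 3608 - 1/(-1 + 0*9) = 3608 - 1/(-1 + 0) = 3608 - 1/(-1) = 3608 - 1*(-1) = 3608 + 1 = 3609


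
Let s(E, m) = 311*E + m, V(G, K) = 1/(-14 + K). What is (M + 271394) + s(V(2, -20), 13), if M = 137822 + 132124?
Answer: 18405691/34 ≈ 5.4134e+5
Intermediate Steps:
s(E, m) = m + 311*E
M = 269946
(M + 271394) + s(V(2, -20), 13) = (269946 + 271394) + (13 + 311/(-14 - 20)) = 541340 + (13 + 311/(-34)) = 541340 + (13 + 311*(-1/34)) = 541340 + (13 - 311/34) = 541340 + 131/34 = 18405691/34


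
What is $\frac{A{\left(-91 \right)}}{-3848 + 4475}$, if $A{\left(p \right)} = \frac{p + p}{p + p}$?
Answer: $\frac{1}{627} \approx 0.0015949$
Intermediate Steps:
$A{\left(p \right)} = 1$ ($A{\left(p \right)} = \frac{2 p}{2 p} = 2 p \frac{1}{2 p} = 1$)
$\frac{A{\left(-91 \right)}}{-3848 + 4475} = 1 \frac{1}{-3848 + 4475} = 1 \cdot \frac{1}{627} = \frac{1}{627}$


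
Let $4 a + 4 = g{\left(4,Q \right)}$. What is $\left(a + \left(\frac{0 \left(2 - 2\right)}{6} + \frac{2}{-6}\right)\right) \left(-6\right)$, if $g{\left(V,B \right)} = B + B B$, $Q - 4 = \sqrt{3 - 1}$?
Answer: $-25 - \frac{27 \sqrt{2}}{2} \approx -44.092$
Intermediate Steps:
$Q = 4 + \sqrt{2}$ ($Q = 4 + \sqrt{3 - 1} = 4 + \sqrt{2} \approx 5.4142$)
$g{\left(V,B \right)} = B + B^{2}$
$a = -1 + \frac{\left(4 + \sqrt{2}\right) \left(5 + \sqrt{2}\right)}{4}$ ($a = -1 + \frac{\left(4 + \sqrt{2}\right) \left(1 + \left(4 + \sqrt{2}\right)\right)}{4} = -1 + \frac{\left(4 + \sqrt{2}\right) \left(5 + \sqrt{2}\right)}{4} \approx 7.682$)
$\left(a + \left(\frac{0 \left(2 - 2\right)}{6} + \frac{2}{-6}\right)\right) \left(-6\right) = \left(\left(\frac{9}{2} + \frac{9 \sqrt{2}}{4}\right) + \left(\frac{0 \left(2 - 2\right)}{6} + \frac{2}{-6}\right)\right) \left(-6\right) = \left(\left(\frac{9}{2} + \frac{9 \sqrt{2}}{4}\right) + \left(0 \cdot 0 \cdot \frac{1}{6} + 2 \left(- \frac{1}{6}\right)\right)\right) \left(-6\right) = \left(\left(\frac{9}{2} + \frac{9 \sqrt{2}}{4}\right) + \left(0 \cdot \frac{1}{6} - \frac{1}{3}\right)\right) \left(-6\right) = \left(\left(\frac{9}{2} + \frac{9 \sqrt{2}}{4}\right) + \left(0 - \frac{1}{3}\right)\right) \left(-6\right) = \left(\left(\frac{9}{2} + \frac{9 \sqrt{2}}{4}\right) - \frac{1}{3}\right) \left(-6\right) = \left(\frac{25}{6} + \frac{9 \sqrt{2}}{4}\right) \left(-6\right) = -25 - \frac{27 \sqrt{2}}{2}$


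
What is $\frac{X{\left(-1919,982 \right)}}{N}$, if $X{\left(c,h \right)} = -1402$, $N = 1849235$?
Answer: $- \frac{1402}{1849235} \approx -0.00075815$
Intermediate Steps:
$\frac{X{\left(-1919,982 \right)}}{N} = - \frac{1402}{1849235}$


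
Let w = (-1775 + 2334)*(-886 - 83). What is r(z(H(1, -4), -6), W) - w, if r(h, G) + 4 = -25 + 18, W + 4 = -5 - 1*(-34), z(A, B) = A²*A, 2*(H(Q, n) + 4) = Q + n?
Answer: 541660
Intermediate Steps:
H(Q, n) = -4 + Q/2 + n/2 (H(Q, n) = -4 + (Q + n)/2 = -4 + (Q/2 + n/2) = -4 + Q/2 + n/2)
z(A, B) = A³
W = 25 (W = -4 + (-5 - 1*(-34)) = -4 + (-5 + 34) = -4 + 29 = 25)
r(h, G) = -11 (r(h, G) = -4 + (-25 + 18) = -4 - 7 = -11)
w = -541671 (w = 559*(-969) = -541671)
r(z(H(1, -4), -6), W) - w = -11 - 1*(-541671) = -11 + 541671 = 541660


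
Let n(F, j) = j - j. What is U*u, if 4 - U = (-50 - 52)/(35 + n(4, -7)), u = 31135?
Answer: 1506934/7 ≈ 2.1528e+5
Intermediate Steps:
n(F, j) = 0
U = 242/35 (U = 4 - (-50 - 52)/(35 + 0) = 4 - (-102)/35 = 4 - 1*(-102/35) = 4 + 102/35 = 242/35 ≈ 6.9143)
U*u = (242/35)*31135 = 1506934/7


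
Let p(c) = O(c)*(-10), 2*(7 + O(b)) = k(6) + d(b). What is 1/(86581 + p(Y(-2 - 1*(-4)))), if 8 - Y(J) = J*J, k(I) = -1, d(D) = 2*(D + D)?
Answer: 1/86576 ≈ 1.1551e-5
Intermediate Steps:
d(D) = 4*D (d(D) = 2*(2*D) = 4*D)
Y(J) = 8 - J² (Y(J) = 8 - J*J = 8 - J²)
O(b) = -15/2 + 2*b (O(b) = -7 + (-1 + 4*b)/2 = -7 + (-½ + 2*b) = -15/2 + 2*b)
p(c) = 75 - 20*c (p(c) = (-15/2 + 2*c)*(-10) = 75 - 20*c)
1/(86581 + p(Y(-2 - 1*(-4)))) = 1/(86581 + (75 - 20*(8 - (-2 - 1*(-4))²))) = 1/(86581 + (75 - 20*(8 - (-2 + 4)²))) = 1/(86581 + (75 - 20*(8 - 1*2²))) = 1/(86581 + (75 - 20*(8 - 1*4))) = 1/(86581 + (75 - 20*(8 - 4))) = 1/(86581 + (75 - 20*4)) = 1/(86581 + (75 - 80)) = 1/(86581 - 5) = 1/86576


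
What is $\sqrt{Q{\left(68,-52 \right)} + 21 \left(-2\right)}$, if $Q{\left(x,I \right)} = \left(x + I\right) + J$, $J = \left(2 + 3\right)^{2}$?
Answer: $i \approx 1.0 i$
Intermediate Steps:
$J = 25$ ($J = 5^{2} = 25$)
$Q{\left(x,I \right)} = 25 + I + x$ ($Q{\left(x,I \right)} = \left(x + I\right) + 25 = \left(I + x\right) + 25 = 25 + I + x$)
$\sqrt{Q{\left(68,-52 \right)} + 21 \left(-2\right)} = \sqrt{\left(25 - 52 + 68\right) + 21 \left(-2\right)} = \sqrt{41 - 42} = \sqrt{-1} = i$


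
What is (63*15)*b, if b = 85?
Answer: 80325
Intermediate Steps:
(63*15)*b = (63*15)*85 = 945*85 = 80325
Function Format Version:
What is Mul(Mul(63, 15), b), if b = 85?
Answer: 80325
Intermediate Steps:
Mul(Mul(63, 15), b) = Mul(Mul(63, 15), 85) = Mul(945, 85) = 80325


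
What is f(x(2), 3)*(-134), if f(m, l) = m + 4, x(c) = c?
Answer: -804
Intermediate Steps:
f(m, l) = 4 + m
f(x(2), 3)*(-134) = (4 + 2)*(-134) = 6*(-134) = -804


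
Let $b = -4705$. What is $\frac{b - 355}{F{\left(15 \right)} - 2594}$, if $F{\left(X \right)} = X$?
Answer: $\frac{5060}{2579} \approx 1.962$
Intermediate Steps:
$\frac{b - 355}{F{\left(15 \right)} - 2594} = \frac{-4705 - 355}{15 - 2594} = - \frac{5060}{-2579} = \left(-5060\right) \left(- \frac{1}{2579}\right) = \frac{5060}{2579}$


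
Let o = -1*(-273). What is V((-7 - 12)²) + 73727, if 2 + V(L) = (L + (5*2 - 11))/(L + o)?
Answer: 23371005/317 ≈ 73726.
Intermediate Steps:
o = 273
V(L) = -2 + (-1 + L)/(273 + L) (V(L) = -2 + (L + (5*2 - 11))/(L + 273) = -2 + (L + (10 - 11))/(273 + L) = -2 + (L - 1)/(273 + L) = -2 + (-1 + L)/(273 + L))
V((-7 - 12)²) + 73727 = (-547 - (-7 - 12)²)/(273 + (-7 - 12)²) + 73727 = (-547 - 1*(-19)²)/(273 + (-19)²) + 73727 = (-547 - 1*361)/(273 + 361) + 73727 = (-547 - 361)/634 + 73727 = (1/634)*(-908) + 73727 = -454/317 + 73727 = 23371005/317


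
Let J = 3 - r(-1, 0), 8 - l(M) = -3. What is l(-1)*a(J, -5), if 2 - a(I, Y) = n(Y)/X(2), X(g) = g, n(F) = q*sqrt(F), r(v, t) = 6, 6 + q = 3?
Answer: 22 + 33*I*sqrt(5)/2 ≈ 22.0 + 36.895*I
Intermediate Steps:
q = -3 (q = -6 + 3 = -3)
n(F) = -3*sqrt(F)
l(M) = 11 (l(M) = 8 - 1*(-3) = 8 + 3 = 11)
J = -3 (J = 3 - 1*6 = 3 - 6 = -3)
a(I, Y) = 2 + 3*sqrt(Y)/2 (a(I, Y) = 2 - (-3*sqrt(Y))/2 = 2 - (-3)*sqrt(Y)/2 = 2 + 3*sqrt(Y)/2)
l(-1)*a(J, -5) = 11*(2 + 3*sqrt(-5)/2) = 11*(2 + 3*(I*sqrt(5))/2) = 11*(2 + 3*I*sqrt(5)/2) = 22 + 33*I*sqrt(5)/2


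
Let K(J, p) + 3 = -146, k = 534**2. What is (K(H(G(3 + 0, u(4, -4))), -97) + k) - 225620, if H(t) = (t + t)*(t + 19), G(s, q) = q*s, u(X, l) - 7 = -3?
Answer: 59387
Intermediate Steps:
u(X, l) = 4 (u(X, l) = 7 - 3 = 4)
k = 285156
H(t) = 2*t*(19 + t) (H(t) = (2*t)*(19 + t) = 2*t*(19 + t))
K(J, p) = -149 (K(J, p) = -3 - 146 = -149)
(K(H(G(3 + 0, u(4, -4))), -97) + k) - 225620 = (-149 + 285156) - 225620 = 285007 - 225620 = 59387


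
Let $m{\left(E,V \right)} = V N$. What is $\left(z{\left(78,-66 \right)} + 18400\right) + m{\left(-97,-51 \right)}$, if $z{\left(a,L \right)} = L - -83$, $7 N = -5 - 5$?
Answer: $\frac{129429}{7} \approx 18490.0$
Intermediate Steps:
$N = - \frac{10}{7}$ ($N = \frac{-5 - 5}{7} = \frac{1}{7} \left(-10\right) = - \frac{10}{7} \approx -1.4286$)
$z{\left(a,L \right)} = 83 + L$ ($z{\left(a,L \right)} = L + 83 = 83 + L$)
$m{\left(E,V \right)} = - \frac{10 V}{7}$ ($m{\left(E,V \right)} = V \left(- \frac{10}{7}\right) = - \frac{10 V}{7}$)
$\left(z{\left(78,-66 \right)} + 18400\right) + m{\left(-97,-51 \right)} = \left(\left(83 - 66\right) + 18400\right) - - \frac{510}{7} = \left(17 + 18400\right) + \frac{510}{7} = 18417 + \frac{510}{7} = \frac{129429}{7}$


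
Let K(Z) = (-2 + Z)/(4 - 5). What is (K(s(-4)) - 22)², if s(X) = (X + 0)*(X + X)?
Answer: 2704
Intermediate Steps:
s(X) = 2*X² (s(X) = X*(2*X) = 2*X²)
K(Z) = 2 - Z (K(Z) = (-2 + Z)/(-1) = (-2 + Z)*(-1) = 2 - Z)
(K(s(-4)) - 22)² = ((2 - 2*(-4)²) - 22)² = ((2 - 2*16) - 22)² = ((2 - 1*32) - 22)² = ((2 - 32) - 22)² = (-30 - 22)² = (-52)² = 2704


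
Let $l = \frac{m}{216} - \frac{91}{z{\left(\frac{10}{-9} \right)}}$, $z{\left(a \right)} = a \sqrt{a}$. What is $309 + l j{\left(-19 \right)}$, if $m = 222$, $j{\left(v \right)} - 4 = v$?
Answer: $\frac{3523}{12} + \frac{7371 i \sqrt{10}}{20} \approx 293.58 + 1165.5 i$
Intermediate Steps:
$j{\left(v \right)} = 4 + v$
$z{\left(a \right)} = a^{\frac{3}{2}}$
$l = \frac{37}{36} - \frac{2457 i \sqrt{10}}{100}$ ($l = \frac{222}{216} - \frac{91}{\left(\frac{10}{-9}\right)^{\frac{3}{2}}} = 222 \cdot \frac{1}{216} - \frac{91}{\left(10 \left(- \frac{1}{9}\right)\right)^{\frac{3}{2}}} = \frac{37}{36} - \frac{91}{\left(- \frac{10}{9}\right)^{\frac{3}{2}}} = \frac{37}{36} - \frac{91}{\left(- \frac{10}{27}\right) i \sqrt{10}} = \frac{37}{36} - 91 \frac{27 i \sqrt{10}}{100} = \frac{37}{36} - \frac{2457 i \sqrt{10}}{100} \approx 1.0278 - 77.697 i$)
$309 + l j{\left(-19 \right)} = 309 + \left(\frac{37}{36} - \frac{2457 i \sqrt{10}}{100}\right) \left(4 - 19\right) = 309 + \left(\frac{37}{36} - \frac{2457 i \sqrt{10}}{100}\right) \left(-15\right) = 309 - \left(\frac{185}{12} - \frac{7371 i \sqrt{10}}{20}\right) = \frac{3523}{12} + \frac{7371 i \sqrt{10}}{20}$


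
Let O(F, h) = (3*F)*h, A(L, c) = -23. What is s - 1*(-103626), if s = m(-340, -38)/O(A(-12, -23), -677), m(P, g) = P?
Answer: 4840680998/46713 ≈ 1.0363e+5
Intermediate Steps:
O(F, h) = 3*F*h
s = -340/46713 (s = -340/(3*(-23)*(-677)) = -340/46713 ≈ -0.0072785)
s - 1*(-103626) = -340/46713 - 1*(-103626) = -340/46713 + 103626 = 4840680998/46713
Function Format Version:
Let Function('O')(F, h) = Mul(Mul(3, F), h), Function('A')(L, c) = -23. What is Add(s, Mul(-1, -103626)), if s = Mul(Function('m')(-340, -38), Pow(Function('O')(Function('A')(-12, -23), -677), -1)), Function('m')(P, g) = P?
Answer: Rational(4840680998, 46713) ≈ 1.0363e+5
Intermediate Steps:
Function('O')(F, h) = Mul(3, F, h)
s = Rational(-340, 46713) (s = Mul(-340, Pow(Mul(3, -23, -677), -1)) = Mul(-340, Pow(46713, -1)) = Mul(-340, Rational(1, 46713)) = Rational(-340, 46713) ≈ -0.0072785)
Add(s, Mul(-1, -103626)) = Add(Rational(-340, 46713), Mul(-1, -103626)) = Add(Rational(-340, 46713), 103626) = Rational(4840680998, 46713)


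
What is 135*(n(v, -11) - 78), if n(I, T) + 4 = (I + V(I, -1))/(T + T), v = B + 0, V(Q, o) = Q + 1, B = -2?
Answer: -243135/22 ≈ -11052.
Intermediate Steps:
V(Q, o) = 1 + Q
v = -2 (v = -2 + 0 = -2)
n(I, T) = -4 + (1 + 2*I)/(2*T) (n(I, T) = -4 + (I + (1 + I))/(T + T) = -4 + (1 + 2*I)/((2*T)) = -4 + (1 + 2*I)*(1/(2*T)) = -4 + (1 + 2*I)/(2*T))
135*(n(v, -11) - 78) = 135*((½ - 2 - 4*(-11))/(-11) - 78) = 135*(-(½ - 2 + 44)/11 - 78) = 135*(-1/11*85/2 - 78) = 135*(-85/22 - 78) = 135*(-1801/22) = -243135/22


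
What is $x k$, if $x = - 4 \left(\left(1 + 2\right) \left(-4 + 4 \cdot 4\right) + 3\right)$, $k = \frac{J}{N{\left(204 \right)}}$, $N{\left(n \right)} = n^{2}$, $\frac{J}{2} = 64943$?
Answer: $- \frac{844259}{1734} \approx -486.89$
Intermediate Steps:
$J = 129886$ ($J = 2 \cdot 64943 = 129886$)
$k = \frac{64943}{20808}$ ($k = \frac{129886}{204^{2}} = \frac{129886}{41616} = 129886 \cdot \frac{1}{41616} = \frac{64943}{20808} \approx 3.1211$)
$x = -156$ ($x = - 4 \left(3 \left(-4 + 16\right) + 3\right) = - 4 \left(3 \cdot 12 + 3\right) = - 4 \left(36 + 3\right) = \left(-4\right) 39 = -156$)
$x k = \left(-156\right) \frac{64943}{20808} = - \frac{844259}{1734}$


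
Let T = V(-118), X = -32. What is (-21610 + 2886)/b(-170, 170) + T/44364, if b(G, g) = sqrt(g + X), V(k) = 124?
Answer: 31/11091 - 9362*sqrt(138)/69 ≈ -1593.9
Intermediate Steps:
T = 124
b(G, g) = sqrt(-32 + g) (b(G, g) = sqrt(g - 32) = sqrt(-32 + g))
(-21610 + 2886)/b(-170, 170) + T/44364 = (-21610 + 2886)/(sqrt(-32 + 170)) + 124/44364 = -18724*sqrt(138)/138 + 124*(1/44364) = -9362*sqrt(138)/69 + 31/11091 = 31/11091 - 9362*sqrt(138)/69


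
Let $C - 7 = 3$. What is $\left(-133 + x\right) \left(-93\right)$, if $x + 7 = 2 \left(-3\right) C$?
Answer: $18600$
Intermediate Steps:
$C = 10$ ($C = 7 + 3 = 10$)
$x = -67$ ($x = -7 + 2 \left(-3\right) 10 = -7 - 60 = -67$)
$\left(-133 + x\right) \left(-93\right) = \left(-133 - 67\right) \left(-93\right) = \left(-200\right) \left(-93\right) = 18600$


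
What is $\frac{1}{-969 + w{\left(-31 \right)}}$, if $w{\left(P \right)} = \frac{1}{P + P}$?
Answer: $- \frac{62}{60079} \approx -0.001032$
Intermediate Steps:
$w{\left(P \right)} = \frac{1}{2 P}$
$\frac{1}{-969 + w{\left(-31 \right)}} = \frac{1}{-969 + \frac{1}{2 \left(-31\right)}} = \frac{1}{-969 + \frac{1}{2} \left(- \frac{1}{31}\right)} = \frac{1}{-969 - \frac{1}{62}} = \frac{1}{- \frac{60079}{62}} = - \frac{62}{60079}$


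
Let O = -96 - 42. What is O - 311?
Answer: -449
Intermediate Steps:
O = -138
O - 311 = -138 - 311 = -449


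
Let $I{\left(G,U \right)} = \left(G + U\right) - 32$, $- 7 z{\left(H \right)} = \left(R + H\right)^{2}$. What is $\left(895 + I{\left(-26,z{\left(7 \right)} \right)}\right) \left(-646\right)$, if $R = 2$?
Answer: $- \frac{3732588}{7} \approx -5.3323 \cdot 10^{5}$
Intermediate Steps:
$z{\left(H \right)} = - \frac{\left(2 + H\right)^{2}}{7}$
$I{\left(G,U \right)} = -32 + G + U$
$\left(895 + I{\left(-26,z{\left(7 \right)} \right)}\right) \left(-646\right) = \left(895 - \left(58 + \frac{\left(2 + 7\right)^{2}}{7}\right)\right) \left(-646\right) = \left(895 - \left(58 + \frac{81}{7}\right)\right) \left(-646\right) = \left(895 - \frac{487}{7}\right) \left(-646\right) = \frac{5778}{7} \left(-646\right) = - \frac{3732588}{7}$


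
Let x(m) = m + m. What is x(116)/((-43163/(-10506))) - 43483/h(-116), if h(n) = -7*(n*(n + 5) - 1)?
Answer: 13032165337/228827375 ≈ 56.952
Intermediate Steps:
x(m) = 2*m
h(n) = 7 - 7*n*(5 + n) (h(n) = -7*(n*(5 + n) - 1) = -7*(-1 + n*(5 + n)) = 7 - 7*n*(5 + n))
x(116)/((-43163/(-10506))) - 43483/h(-116) = (2*116)/((-43163/(-10506))) - 43483/(7 - 35*(-116) - 7*(-116)²) = 232/((-43163*(-1/10506))) - 43483/(7 + 4060 - 7*13456) = 232/(2539/618) - 43483/(7 + 4060 - 94192) = 232*(618/2539) - 43483/(-90125) = 143376/2539 - 43483*(-1/90125) = 143376/2539 + 43483/90125 = 13032165337/228827375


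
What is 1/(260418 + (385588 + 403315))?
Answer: 1/1049321 ≈ 9.5300e-7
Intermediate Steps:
1/(260418 + (385588 + 403315)) = 1/(260418 + 788903) = 1/1049321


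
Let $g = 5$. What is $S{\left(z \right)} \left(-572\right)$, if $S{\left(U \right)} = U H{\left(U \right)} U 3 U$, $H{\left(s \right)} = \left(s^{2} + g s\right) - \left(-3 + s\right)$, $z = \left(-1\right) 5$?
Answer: $1716000$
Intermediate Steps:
$z = -5$
$H{\left(s \right)} = 3 + s^{2} + 4 s$ ($H{\left(s \right)} = \left(s^{2} + 5 s\right) - \left(-3 + s\right) = 3 + s^{2} + 4 s$)
$S{\left(U \right)} = 3 U^{3} \left(3 + U^{2} + 4 U\right)$ ($S{\left(U \right)} = U \left(3 + U^{2} + 4 U\right) U 3 U = U \left(3 + U^{2} + 4 U\right) 3 U U = U \left(3 + U^{2} + 4 U\right) 3 U^{2} = 3 U^{3} \left(3 + U^{2} + 4 U\right)$)
$S{\left(z \right)} \left(-572\right) = 3 \left(-5\right)^{3} \left(3 + \left(-5\right)^{2} + 4 \left(-5\right)\right) \left(-572\right) = 3 \left(-125\right) \left(3 + 25 - 20\right) \left(-572\right) = 3 \left(-125\right) 8 \left(-572\right) = \left(-3000\right) \left(-572\right) = 1716000$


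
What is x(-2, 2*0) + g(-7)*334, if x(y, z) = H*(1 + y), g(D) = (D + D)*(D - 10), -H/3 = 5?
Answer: 79507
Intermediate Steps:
H = -15 (H = -3*5 = -15)
g(D) = 2*D*(-10 + D) (g(D) = (2*D)*(-10 + D) = 2*D*(-10 + D))
x(y, z) = -15 - 15*y (x(y, z) = -15*(1 + y) = -15 - 15*y)
x(-2, 2*0) + g(-7)*334 = (-15 - 15*(-2)) + (2*(-7)*(-10 - 7))*334 = (-15 + 30) + (2*(-7)*(-17))*334 = 15 + 238*334 = 15 + 79492 = 79507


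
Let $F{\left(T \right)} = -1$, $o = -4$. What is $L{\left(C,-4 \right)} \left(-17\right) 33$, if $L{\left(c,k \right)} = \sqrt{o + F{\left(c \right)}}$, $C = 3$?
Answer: $- 561 i \sqrt{5} \approx - 1254.4 i$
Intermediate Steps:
$L{\left(c,k \right)} = i \sqrt{5}$ ($L{\left(c,k \right)} = \sqrt{-4 - 1} = \sqrt{-5} = i \sqrt{5}$)
$L{\left(C,-4 \right)} \left(-17\right) 33 = i \sqrt{5} \left(-17\right) 33 = - 17 i \sqrt{5} \cdot 33 = - 561 i \sqrt{5}$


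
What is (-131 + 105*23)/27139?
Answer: 2284/27139 ≈ 0.084159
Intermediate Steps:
(-131 + 105*23)/27139 = (-131 + 2415)*(1/27139) = 2284*(1/27139) = 2284/27139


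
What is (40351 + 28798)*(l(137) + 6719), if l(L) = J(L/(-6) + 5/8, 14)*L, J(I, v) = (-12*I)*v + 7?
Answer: 35876229925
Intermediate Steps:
J(I, v) = 7 - 12*I*v (J(I, v) = -12*I*v + 7 = 7 - 12*I*v)
l(L) = L*(-98 + 28*L) (l(L) = (7 - 12*(L/(-6) + 5/8)*14)*L = (7 - 12*(L*(-⅙) + 5*(⅛))*14)*L = (7 - 12*(-L/6 + 5/8)*14)*L = (7 - 12*(5/8 - L/6)*14)*L = (7 + (-105 + 28*L))*L = (-98 + 28*L)*L = L*(-98 + 28*L))
(40351 + 28798)*(l(137) + 6719) = (40351 + 28798)*(14*137*(-7 + 2*137) + 6719) = 69149*(14*137*(-7 + 274) + 6719) = 69149*(14*137*267 + 6719) = 69149*(512106 + 6719) = 69149*518825 = 35876229925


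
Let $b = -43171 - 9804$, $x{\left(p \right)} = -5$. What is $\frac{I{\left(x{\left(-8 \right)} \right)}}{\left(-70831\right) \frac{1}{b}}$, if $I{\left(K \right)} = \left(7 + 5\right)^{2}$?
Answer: $\frac{7628400}{70831} \approx 107.7$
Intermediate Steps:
$I{\left(K \right)} = 144$ ($I{\left(K \right)} = 12^{2} = 144$)
$b = -52975$
$\frac{I{\left(x{\left(-8 \right)} \right)}}{\left(-70831\right) \frac{1}{b}} = \frac{144}{\left(-70831\right) \frac{1}{-52975}} = \frac{144}{\left(-70831\right) \left(- \frac{1}{52975}\right)} = \frac{144}{\frac{70831}{52975}} = 144 \cdot \frac{52975}{70831} = \frac{7628400}{70831}$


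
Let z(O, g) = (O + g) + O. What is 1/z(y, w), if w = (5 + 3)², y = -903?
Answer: -1/1742 ≈ -0.00057405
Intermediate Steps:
w = 64 (w = 8² = 64)
z(O, g) = g + 2*O
1/z(y, w) = 1/(64 + 2*(-903)) = 1/(64 - 1806) = 1/(-1742) = -1/1742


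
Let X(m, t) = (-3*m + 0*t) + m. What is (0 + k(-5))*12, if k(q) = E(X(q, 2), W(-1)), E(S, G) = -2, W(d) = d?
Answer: -24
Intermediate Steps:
X(m, t) = -2*m (X(m, t) = (-3*m + 0) + m = -3*m + m = -2*m)
k(q) = -2
(0 + k(-5))*12 = (0 - 2)*12 = -2*12 = -24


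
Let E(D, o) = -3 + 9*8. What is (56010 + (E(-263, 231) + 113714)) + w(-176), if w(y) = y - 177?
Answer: 169440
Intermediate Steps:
E(D, o) = 69 (E(D, o) = -3 + 72 = 69)
w(y) = -177 + y
(56010 + (E(-263, 231) + 113714)) + w(-176) = (56010 + (69 + 113714)) + (-177 - 176) = (56010 + 113783) - 353 = 169793 - 353 = 169440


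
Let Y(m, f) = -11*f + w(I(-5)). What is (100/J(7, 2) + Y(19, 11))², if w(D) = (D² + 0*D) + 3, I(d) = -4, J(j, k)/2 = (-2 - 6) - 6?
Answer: 546121/49 ≈ 11145.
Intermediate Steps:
J(j, k) = -28 (J(j, k) = 2*((-2 - 6) - 6) = 2*(-8 - 6) = 2*(-14) = -28)
w(D) = 3 + D² (w(D) = (D² + 0) + 3 = D² + 3 = 3 + D²)
Y(m, f) = 19 - 11*f (Y(m, f) = -11*f + (3 + (-4)²) = -11*f + (3 + 16) = -11*f + 19 = 19 - 11*f)
(100/J(7, 2) + Y(19, 11))² = (100/(-28) + (19 - 11*11))² = (100*(-1/28) + (19 - 121))² = (-25/7 - 102)² = (-739/7)² = 546121/49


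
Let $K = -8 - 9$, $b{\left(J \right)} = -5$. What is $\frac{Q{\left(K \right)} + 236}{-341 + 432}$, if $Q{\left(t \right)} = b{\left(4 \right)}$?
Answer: $\frac{33}{13} \approx 2.5385$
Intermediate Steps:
$K = -17$ ($K = -8 - 9 = -17$)
$Q{\left(t \right)} = -5$
$\frac{Q{\left(K \right)} + 236}{-341 + 432} = \frac{-5 + 236}{-341 + 432} = \frac{231}{91} = 231 \cdot \frac{1}{91} = \frac{33}{13}$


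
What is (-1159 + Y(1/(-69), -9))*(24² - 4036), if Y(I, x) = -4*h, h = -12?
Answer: 3844060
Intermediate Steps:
Y(I, x) = 48 (Y(I, x) = -4*(-12) = 48)
(-1159 + Y(1/(-69), -9))*(24² - 4036) = (-1159 + 48)*(24² - 4036) = -1111*(576 - 4036) = -1111*(-3460) = 3844060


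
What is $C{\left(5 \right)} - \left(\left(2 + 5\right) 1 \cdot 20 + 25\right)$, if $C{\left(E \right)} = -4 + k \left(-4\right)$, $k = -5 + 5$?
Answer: $-169$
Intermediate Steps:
$k = 0$
$C{\left(E \right)} = -4$ ($C{\left(E \right)} = -4 + 0 \left(-4\right) = -4 + 0 = -4$)
$C{\left(5 \right)} - \left(\left(2 + 5\right) 1 \cdot 20 + 25\right) = -4 - \left(\left(2 + 5\right) 1 \cdot 20 + 25\right) = -4 - \left(7 \cdot 1 \cdot 20 + 25\right) = -4 - \left(7 \cdot 20 + 25\right) = -4 - \left(140 + 25\right) = -4 - 165 = -169$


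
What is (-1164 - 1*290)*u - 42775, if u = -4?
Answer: -36959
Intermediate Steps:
(-1164 - 1*290)*u - 42775 = (-1164 - 1*290)*(-4) - 42775 = (-1164 - 290)*(-4) - 42775 = -1454*(-4) - 42775 = 5816 - 42775 = -36959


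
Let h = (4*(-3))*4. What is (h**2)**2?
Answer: 5308416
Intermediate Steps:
h = -48 (h = -12*4 = -48)
(h**2)**2 = ((-48)**2)**2 = 2304**2 = 5308416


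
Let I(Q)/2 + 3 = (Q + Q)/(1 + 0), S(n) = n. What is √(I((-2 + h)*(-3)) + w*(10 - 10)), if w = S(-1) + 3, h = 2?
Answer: I*√6 ≈ 2.4495*I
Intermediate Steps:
w = 2 (w = -1 + 3 = 2)
I(Q) = -6 + 4*Q (I(Q) = -6 + 2*((Q + Q)/(1 + 0)) = -6 + 2*((2*Q)/1) = -6 + 2*((2*Q)*1) = -6 + 2*(2*Q) = -6 + 4*Q)
√(I((-2 + h)*(-3)) + w*(10 - 10)) = √((-6 + 4*((-2 + 2)*(-3))) + 2*(10 - 10)) = √((-6 + 4*(0*(-3))) + 2*0) = √((-6 + 4*0) + 0) = √((-6 + 0) + 0) = √(-6 + 0) = √(-6) = I*√6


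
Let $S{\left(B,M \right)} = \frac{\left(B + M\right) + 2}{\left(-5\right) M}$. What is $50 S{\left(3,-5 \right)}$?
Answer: $0$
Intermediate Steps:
$S{\left(B,M \right)} = - \frac{2 + B + M}{5 M}$ ($S{\left(B,M \right)} = \left(2 + B + M\right) \left(- \frac{1}{5 M}\right) = - \frac{2 + B + M}{5 M}$)
$50 S{\left(3,-5 \right)} = 50 \frac{-2 - 3 - -5}{5 \left(-5\right)} = 50 \cdot \frac{1}{5} \left(- \frac{1}{5}\right) \left(-2 - 3 + 5\right) = 50 \cdot \frac{1}{5} \left(- \frac{1}{5}\right) 0 = 50 \cdot 0 = 0$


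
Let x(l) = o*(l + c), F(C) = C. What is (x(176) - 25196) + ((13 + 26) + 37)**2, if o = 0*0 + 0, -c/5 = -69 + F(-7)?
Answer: -19420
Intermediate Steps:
c = 380 (c = -5*(-69 - 7) = -5*(-76) = 380)
o = 0 (o = 0 + 0 = 0)
x(l) = 0 (x(l) = 0*(l + 380) = 0*(380 + l) = 0)
(x(176) - 25196) + ((13 + 26) + 37)**2 = (0 - 25196) + ((13 + 26) + 37)**2 = -25196 + (39 + 37)**2 = -25196 + 76**2 = -25196 + 5776 = -19420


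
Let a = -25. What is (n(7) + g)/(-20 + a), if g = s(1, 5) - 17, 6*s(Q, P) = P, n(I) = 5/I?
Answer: 649/1890 ≈ 0.34339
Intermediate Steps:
s(Q, P) = P/6
g = -97/6 (g = (⅙)*5 - 17 = ⅚ - 17 = -97/6 ≈ -16.167)
(n(7) + g)/(-20 + a) = (5/7 - 97/6)/(-20 - 25) = (5*(⅐) - 97/6)/(-45) = (5/7 - 97/6)*(-1/45) = -649/42*(-1/45) = 649/1890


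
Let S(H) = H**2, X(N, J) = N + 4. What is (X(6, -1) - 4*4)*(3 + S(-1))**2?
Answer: -96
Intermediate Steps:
X(N, J) = 4 + N
(X(6, -1) - 4*4)*(3 + S(-1))**2 = ((4 + 6) - 4*4)*(3 + (-1)**2)**2 = (10 - 16)*(3 + 1)**2 = -6*4**2 = -6*16 = -96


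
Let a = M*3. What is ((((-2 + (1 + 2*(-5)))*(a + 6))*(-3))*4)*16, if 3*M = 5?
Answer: 23232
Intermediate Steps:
M = 5/3 (M = (1/3)*5 = 5/3 ≈ 1.6667)
a = 5 (a = (5/3)*3 = 5)
((((-2 + (1 + 2*(-5)))*(a + 6))*(-3))*4)*16 = ((((-2 + (1 + 2*(-5)))*(5 + 6))*(-3))*4)*16 = ((((-2 + (1 - 10))*11)*(-3))*4)*16 = ((((-2 - 9)*11)*(-3))*4)*16 = ((-11*11*(-3))*4)*16 = (-121*(-3)*4)*16 = (363*4)*16 = 1452*16 = 23232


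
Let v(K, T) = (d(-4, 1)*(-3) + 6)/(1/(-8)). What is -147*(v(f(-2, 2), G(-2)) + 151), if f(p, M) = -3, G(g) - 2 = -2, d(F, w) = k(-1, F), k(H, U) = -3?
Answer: -4557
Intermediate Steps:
d(F, w) = -3
G(g) = 0 (G(g) = 2 - 2 = 0)
v(K, T) = -120 (v(K, T) = (-3*(-3) + 6)/(1/(-8)) = (9 + 6)/(-1/8) = 15*(-8) = -120)
-147*(v(f(-2, 2), G(-2)) + 151) = -147*(-120 + 151) = -147*31 = -4557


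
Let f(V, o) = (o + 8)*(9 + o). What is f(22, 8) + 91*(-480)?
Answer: -43408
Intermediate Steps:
f(V, o) = (8 + o)*(9 + o)
f(22, 8) + 91*(-480) = (72 + 8² + 17*8) + 91*(-480) = (72 + 64 + 136) - 43680 = 272 - 43680 = -43408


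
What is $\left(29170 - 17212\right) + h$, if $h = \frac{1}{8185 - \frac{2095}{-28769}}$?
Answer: $\frac{2815826341649}{235476360} \approx 11958.0$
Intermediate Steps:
$h = \frac{28769}{235476360}$ ($h = \frac{1}{8185 - - \frac{2095}{28769}} = \frac{1}{8185 + \frac{2095}{28769}} = \frac{1}{\frac{235476360}{28769}} = \frac{28769}{235476360} \approx 0.00012217$)
$\left(29170 - 17212\right) + h = \left(29170 - 17212\right) + \frac{28769}{235476360} = 11958 + \frac{28769}{235476360} = \frac{2815826341649}{235476360}$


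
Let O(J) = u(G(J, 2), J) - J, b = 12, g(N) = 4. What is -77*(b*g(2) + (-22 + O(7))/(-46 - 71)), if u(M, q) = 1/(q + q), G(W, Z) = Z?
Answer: -96591/26 ≈ -3715.0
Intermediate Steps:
u(M, q) = 1/(2*q)
O(J) = 1/(2*J) - J
-77*(b*g(2) + (-22 + O(7))/(-46 - 71)) = -77*(12*4 + (-22 + ((½)/7 - 1*7))/(-46 - 71)) = -77*(48 + (-22 + ((½)*(⅐) - 7))/(-117)) = -77*(48 + (-22 + (1/14 - 7))*(-1/117)) = -77*(48 + (-22 - 97/14)*(-1/117)) = -77*(48 - 405/14*(-1/117)) = -77*(48 + 45/182) = -77*8781/182 = -96591/26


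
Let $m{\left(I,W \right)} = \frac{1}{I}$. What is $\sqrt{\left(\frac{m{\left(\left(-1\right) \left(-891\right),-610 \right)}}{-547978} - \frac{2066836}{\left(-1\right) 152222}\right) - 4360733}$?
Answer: $\frac{i \sqrt{74344635301010622085975955015498}}{4129008202242} \approx 2088.2 i$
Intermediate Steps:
$\sqrt{\left(\frac{m{\left(\left(-1\right) \left(-891\right),-610 \right)}}{-547978} - \frac{2066836}{\left(-1\right) 152222}\right) - 4360733} = \sqrt{\left(\frac{1}{\left(-1\right) \left(-891\right) \left(-547978\right)} - \frac{2066836}{\left(-1\right) 152222}\right) - 4360733} = \sqrt{\left(\frac{1}{891} \left(- \frac{1}{547978}\right) - \frac{2066836}{-152222}\right) - 4360733} = \sqrt{\left(\frac{1}{891} \left(- \frac{1}{547978}\right) - - \frac{1033418}{76111}\right) - 4360733} = \sqrt{\left(- \frac{1}{488248398} + \frac{1033418}{76111}\right) - 4360733} = \sqrt{\frac{504564682888253}{37161073820178} - 4360733} = \sqrt{- \frac{162049016358403382221}{37161073820178}} = \frac{i \sqrt{74344635301010622085975955015498}}{4129008202242}$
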